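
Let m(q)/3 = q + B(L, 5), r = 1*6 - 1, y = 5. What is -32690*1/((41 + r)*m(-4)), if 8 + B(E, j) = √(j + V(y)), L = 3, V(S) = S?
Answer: 32690/1541 + 16345*√10/9246 ≈ 26.804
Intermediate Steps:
r = 5 (r = 6 - 1 = 5)
B(E, j) = -8 + √(5 + j) (B(E, j) = -8 + √(j + 5) = -8 + √(5 + j))
m(q) = -24 + 3*q + 3*√10 (m(q) = 3*(q + (-8 + √(5 + 5))) = 3*(q + (-8 + √10)) = 3*(-8 + q + √10) = -24 + 3*q + 3*√10)
-32690*1/((41 + r)*m(-4)) = -32690*1/((41 + 5)*(-24 + 3*(-4) + 3*√10)) = -32690*1/(46*(-24 - 12 + 3*√10)) = -32690*1/(46*(-36 + 3*√10)) = -32690/(-1656 + 138*√10)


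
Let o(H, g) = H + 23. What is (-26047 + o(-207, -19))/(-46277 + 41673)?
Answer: 26231/4604 ≈ 5.6974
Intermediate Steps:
o(H, g) = 23 + H
(-26047 + o(-207, -19))/(-46277 + 41673) = (-26047 + (23 - 207))/(-46277 + 41673) = (-26047 - 184)/(-4604) = -26231*(-1/4604) = 26231/4604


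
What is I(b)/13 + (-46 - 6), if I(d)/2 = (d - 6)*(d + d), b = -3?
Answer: -568/13 ≈ -43.692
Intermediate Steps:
I(d) = 4*d*(-6 + d) (I(d) = 2*((d - 6)*(d + d)) = 2*((-6 + d)*(2*d)) = 2*(2*d*(-6 + d)) = 4*d*(-6 + d))
I(b)/13 + (-46 - 6) = (4*(-3)*(-6 - 3))/13 + (-46 - 6) = (4*(-3)*(-9))*(1/13) - 52 = 108*(1/13) - 52 = 108/13 - 52 = -568/13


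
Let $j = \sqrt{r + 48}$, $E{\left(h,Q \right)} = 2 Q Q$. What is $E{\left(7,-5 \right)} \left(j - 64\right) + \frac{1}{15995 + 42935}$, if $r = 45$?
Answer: $- \frac{188575999}{58930} + 50 \sqrt{93} \approx -2717.8$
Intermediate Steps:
$E{\left(h,Q \right)} = 2 Q^{2}$
$j = \sqrt{93}$ ($j = \sqrt{45 + 48} = \sqrt{93} \approx 9.6436$)
$E{\left(7,-5 \right)} \left(j - 64\right) + \frac{1}{15995 + 42935} = 2 \left(-5\right)^{2} \left(\sqrt{93} - 64\right) + \frac{1}{15995 + 42935} = 2 \cdot 25 \left(-64 + \sqrt{93}\right) + \frac{1}{58930} = 50 \left(-64 + \sqrt{93}\right) + \frac{1}{58930} = \left(-3200 + 50 \sqrt{93}\right) + \frac{1}{58930} = - \frac{188575999}{58930} + 50 \sqrt{93}$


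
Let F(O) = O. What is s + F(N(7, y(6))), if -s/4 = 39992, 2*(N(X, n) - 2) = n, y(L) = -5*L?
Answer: -159981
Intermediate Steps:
N(X, n) = 2 + n/2
s = -159968 (s = -4*39992 = -159968)
s + F(N(7, y(6))) = -159968 + (2 + (-5*6)/2) = -159968 + (2 + (½)*(-30)) = -159968 + (2 - 15) = -159968 - 13 = -159981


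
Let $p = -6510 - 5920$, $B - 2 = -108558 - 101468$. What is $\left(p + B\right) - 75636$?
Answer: $-298090$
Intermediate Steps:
$B = -210024$ ($B = 2 - 210026 = -210024$)
$p = -12430$ ($p = -6510 - 5920 = -12430$)
$\left(p + B\right) - 75636 = \left(-12430 - 210024\right) - 75636 = -222454 - 75636 = -298090$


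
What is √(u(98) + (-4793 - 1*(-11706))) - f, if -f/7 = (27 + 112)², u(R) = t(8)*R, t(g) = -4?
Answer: 135247 + √6521 ≈ 1.3533e+5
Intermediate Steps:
u(R) = -4*R
f = -135247 (f = -7*(27 + 112)² = -7*139² = -7*19321 = -135247)
√(u(98) + (-4793 - 1*(-11706))) - f = √(-4*98 + (-4793 - 1*(-11706))) - 1*(-135247) = √(-392 + (-4793 + 11706)) + 135247 = √(-392 + 6913) + 135247 = √6521 + 135247 = 135247 + √6521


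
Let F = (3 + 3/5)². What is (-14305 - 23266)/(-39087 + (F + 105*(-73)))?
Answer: 939275/1168476 ≈ 0.80385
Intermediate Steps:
F = 324/25 (F = (3 + 3*(⅕))² = (3 + ⅗)² = (18/5)² = 324/25 ≈ 12.960)
(-14305 - 23266)/(-39087 + (F + 105*(-73))) = (-14305 - 23266)/(-39087 + (324/25 + 105*(-73))) = -37571/(-39087 + (324/25 - 7665)) = -37571/(-39087 - 191301/25) = -37571/(-1168476/25) = -37571*(-25/1168476) = 939275/1168476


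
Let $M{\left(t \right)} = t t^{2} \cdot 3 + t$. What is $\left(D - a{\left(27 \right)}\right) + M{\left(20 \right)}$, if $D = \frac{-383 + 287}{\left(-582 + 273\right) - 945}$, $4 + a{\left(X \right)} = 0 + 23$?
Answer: $\frac{5016225}{209} \approx 24001.0$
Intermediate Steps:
$M{\left(t \right)} = t + 3 t^{3}$ ($M{\left(t \right)} = t^{3} \cdot 3 + t = 3 t^{3} + t = t + 3 t^{3}$)
$a{\left(X \right)} = 19$ ($a{\left(X \right)} = -4 + \left(0 + 23\right) = -4 + 23 = 19$)
$D = \frac{16}{209}$ ($D = - \frac{96}{-309 - 945} = - \frac{96}{-1254} = \left(-96\right) \left(- \frac{1}{1254}\right) = \frac{16}{209} \approx 0.076555$)
$\left(D - a{\left(27 \right)}\right) + M{\left(20 \right)} = \left(\frac{16}{209} - 19\right) + \left(20 + 3 \cdot 20^{3}\right) = \left(\frac{16}{209} - 19\right) + \left(20 + 3 \cdot 8000\right) = - \frac{3955}{209} + \left(20 + 24000\right) = - \frac{3955}{209} + 24020 = \frac{5016225}{209}$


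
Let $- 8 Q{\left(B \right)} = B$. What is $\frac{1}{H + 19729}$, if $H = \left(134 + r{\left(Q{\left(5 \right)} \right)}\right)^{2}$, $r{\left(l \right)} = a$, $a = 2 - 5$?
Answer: $\frac{1}{36890} \approx 2.7108 \cdot 10^{-5}$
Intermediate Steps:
$a = -3$ ($a = 2 - 5 = -3$)
$Q{\left(B \right)} = - \frac{B}{8}$
$r{\left(l \right)} = -3$
$H = 17161$ ($H = \left(134 - 3\right)^{2} = 131^{2} = 17161$)
$\frac{1}{H + 19729} = \frac{1}{17161 + 19729} = \frac{1}{36890}$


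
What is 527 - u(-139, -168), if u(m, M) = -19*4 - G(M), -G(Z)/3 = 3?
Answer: 594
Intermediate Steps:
G(Z) = -9 (G(Z) = -3*3 = -9)
u(m, M) = -67 (u(m, M) = -19*4 - 1*(-9) = -76 + 9 = -67)
527 - u(-139, -168) = 527 - 1*(-67) = 527 + 67 = 594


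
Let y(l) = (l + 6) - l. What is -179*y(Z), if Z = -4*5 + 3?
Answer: -1074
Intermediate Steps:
Z = -17 (Z = -20 + 3 = -17)
y(l) = 6 (y(l) = (6 + l) - l = 6)
-179*y(Z) = -179*6 = -1074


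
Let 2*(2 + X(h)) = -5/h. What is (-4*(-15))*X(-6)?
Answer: -95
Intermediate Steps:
X(h) = -2 - 5/(2*h) (X(h) = -2 + (-5/h)/2 = -2 - 5/(2*h))
(-4*(-15))*X(-6) = (-4*(-15))*(-2 - 5/2/(-6)) = 60*(-2 - 5/2*(-⅙)) = 60*(-2 + 5/12) = 60*(-19/12) = -95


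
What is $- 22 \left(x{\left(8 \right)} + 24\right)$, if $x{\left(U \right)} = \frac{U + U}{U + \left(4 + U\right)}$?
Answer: $- \frac{2728}{5} \approx -545.6$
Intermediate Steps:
$x{\left(U \right)} = \frac{2 U}{4 + 2 U}$
$- 22 \left(x{\left(8 \right)} + 24\right) = - 22 \left(\frac{8}{2 + 8} + 24\right) = - 22 \left(\frac{8}{10} + 24\right) = - 22 \left(8 \cdot \frac{1}{10} + 24\right) = - 22 \left(\frac{4}{5} + 24\right) = \left(-22\right) \frac{124}{5} = - \frac{2728}{5}$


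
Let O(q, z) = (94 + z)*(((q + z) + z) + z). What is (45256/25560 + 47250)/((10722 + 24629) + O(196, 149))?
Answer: 150969407/612162000 ≈ 0.24662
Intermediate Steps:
O(q, z) = (94 + z)*(q + 3*z) (O(q, z) = (94 + z)*((q + 2*z) + z) = (94 + z)*(q + 3*z))
(45256/25560 + 47250)/((10722 + 24629) + O(196, 149)) = (45256/25560 + 47250)/((10722 + 24629) + (3*149² + 94*196 + 282*149 + 196*149)) = (45256*(1/25560) + 47250)/(35351 + (3*22201 + 18424 + 42018 + 29204)) = (5657/3195 + 47250)/(35351 + (66603 + 18424 + 42018 + 29204)) = 150969407/(3195*(35351 + 156249)) = (150969407/3195)/191600 = (150969407/3195)*(1/191600) = 150969407/612162000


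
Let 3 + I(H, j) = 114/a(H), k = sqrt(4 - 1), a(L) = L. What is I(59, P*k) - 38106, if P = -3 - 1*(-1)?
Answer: -2248317/59 ≈ -38107.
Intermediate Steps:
P = -2 (P = -3 + 1 = -2)
k = sqrt(3) ≈ 1.7320
I(H, j) = -3 + 114/H
I(59, P*k) - 38106 = (-3 + 114/59) - 38106 = -63/59 - 38106 = -2248317/59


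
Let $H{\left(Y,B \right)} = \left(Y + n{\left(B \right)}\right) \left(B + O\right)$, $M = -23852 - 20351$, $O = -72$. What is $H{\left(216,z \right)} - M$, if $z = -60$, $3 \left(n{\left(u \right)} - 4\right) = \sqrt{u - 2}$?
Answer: $15163 - 44 i \sqrt{62} \approx 15163.0 - 346.46 i$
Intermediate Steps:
$M = -44203$
$n{\left(u \right)} = 4 + \frac{\sqrt{-2 + u}}{3}$ ($n{\left(u \right)} = 4 + \frac{\sqrt{u - 2}}{3} = 4 + \frac{\sqrt{-2 + u}}{3}$)
$H{\left(Y,B \right)} = \left(-72 + B\right) \left(4 + Y + \frac{\sqrt{-2 + B}}{3}\right)$ ($H{\left(Y,B \right)} = \left(Y + \left(4 + \frac{\sqrt{-2 + B}}{3}\right)\right) \left(B - 72\right) = \left(4 + Y + \frac{\sqrt{-2 + B}}{3}\right) \left(-72 + B\right) = \left(-72 + B\right) \left(4 + Y + \frac{\sqrt{-2 + B}}{3}\right)$)
$H{\left(216,z \right)} - M = \left(-288 - 15552 - 24 \sqrt{-2 - 60} - 12960 + \frac{1}{3} \left(-60\right) \left(12 + \sqrt{-2 - 60}\right)\right) - -44203 = \left(-288 - 15552 - 24 \sqrt{-62} - 12960 + \frac{1}{3} \left(-60\right) \left(12 + \sqrt{-62}\right)\right) + 44203 = \left(-288 - 15552 - 24 i \sqrt{62} - 12960 + \frac{1}{3} \left(-60\right) \left(12 + i \sqrt{62}\right)\right) + 44203 = \left(-288 - 15552 - 24 i \sqrt{62} - 12960 - \left(240 + 20 i \sqrt{62}\right)\right) + 44203 = \left(-29040 - 44 i \sqrt{62}\right) + 44203 = 15163 - 44 i \sqrt{62}$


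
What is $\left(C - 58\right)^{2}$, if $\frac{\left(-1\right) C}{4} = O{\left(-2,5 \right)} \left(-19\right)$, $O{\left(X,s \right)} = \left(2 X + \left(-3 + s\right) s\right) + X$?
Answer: $60516$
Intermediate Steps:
$O{\left(X,s \right)} = 3 X + s \left(-3 + s\right)$ ($O{\left(X,s \right)} = \left(2 X + s \left(-3 + s\right)\right) + X = 3 X + s \left(-3 + s\right)$)
$C = 304$ ($C = - 4 \left(5^{2} - 15 + 3 \left(-2\right)\right) \left(-19\right) = - 4 \left(25 - 15 - 6\right) \left(-19\right) = - 4 \cdot 4 \left(-19\right) = \left(-4\right) \left(-76\right) = 304$)
$\left(C - 58\right)^{2} = \left(304 - 58\right)^{2} = 246^{2} = 60516$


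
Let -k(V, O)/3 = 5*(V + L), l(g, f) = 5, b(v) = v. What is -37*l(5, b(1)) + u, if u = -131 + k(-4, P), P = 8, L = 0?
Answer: -256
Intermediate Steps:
k(V, O) = -15*V (k(V, O) = -15*(V + 0) = -15*V)
u = -71 (u = -131 - 15*(-4) = -131 + 60 = -71)
-37*l(5, b(1)) + u = -37*5 - 71 = -185 - 71 = -256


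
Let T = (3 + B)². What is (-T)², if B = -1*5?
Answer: 16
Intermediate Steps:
B = -5
T = 4 (T = (3 - 5)² = (-2)² = 4)
(-T)² = (-1*4)² = (-4)² = 16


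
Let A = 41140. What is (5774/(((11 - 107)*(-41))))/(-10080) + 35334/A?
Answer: 35040866689/40805614080 ≈ 0.85873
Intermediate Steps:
(5774/(((11 - 107)*(-41))))/(-10080) + 35334/A = (5774/(((11 - 107)*(-41))))/(-10080) + 35334/41140 = (5774/((-96*(-41))))*(-1/10080) + 35334*(1/41140) = (5774/3936)*(-1/10080) + 17667/20570 = (5774*(1/3936))*(-1/10080) + 17667/20570 = (2887/1968)*(-1/10080) + 17667/20570 = -2887/19837440 + 17667/20570 = 35040866689/40805614080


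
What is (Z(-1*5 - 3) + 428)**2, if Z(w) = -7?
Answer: 177241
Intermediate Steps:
(Z(-1*5 - 3) + 428)**2 = (-7 + 428)**2 = 421**2 = 177241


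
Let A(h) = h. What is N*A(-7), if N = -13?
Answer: 91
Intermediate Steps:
N*A(-7) = -13*(-7) = 91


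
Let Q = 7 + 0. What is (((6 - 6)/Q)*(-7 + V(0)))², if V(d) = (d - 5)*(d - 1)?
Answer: 0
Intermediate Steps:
Q = 7
V(d) = (-1 + d)*(-5 + d) (V(d) = (-5 + d)*(-1 + d) = (-1 + d)*(-5 + d))
(((6 - 6)/Q)*(-7 + V(0)))² = (((6 - 6)/7)*(-7 + (5 + 0² - 6*0)))² = ((0*(⅐))*(-7 + (5 + 0 + 0)))² = (0*(-7 + 5))² = (0*(-2))² = 0² = 0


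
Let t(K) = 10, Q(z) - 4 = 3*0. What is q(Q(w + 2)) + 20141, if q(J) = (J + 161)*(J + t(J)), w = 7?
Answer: 22451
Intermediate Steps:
Q(z) = 4 (Q(z) = 4 + 3*0 = 4 + 0 = 4)
q(J) = (10 + J)*(161 + J) (q(J) = (J + 161)*(J + 10) = (161 + J)*(10 + J) = (10 + J)*(161 + J))
q(Q(w + 2)) + 20141 = (1610 + 4**2 + 171*4) + 20141 = (1610 + 16 + 684) + 20141 = 2310 + 20141 = 22451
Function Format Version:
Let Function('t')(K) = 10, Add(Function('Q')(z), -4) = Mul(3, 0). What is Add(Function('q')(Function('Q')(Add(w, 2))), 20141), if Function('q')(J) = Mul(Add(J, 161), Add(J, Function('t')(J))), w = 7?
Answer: 22451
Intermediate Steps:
Function('Q')(z) = 4 (Function('Q')(z) = Add(4, Mul(3, 0)) = Add(4, 0) = 4)
Function('q')(J) = Mul(Add(10, J), Add(161, J)) (Function('q')(J) = Mul(Add(J, 161), Add(J, 10)) = Mul(Add(161, J), Add(10, J)) = Mul(Add(10, J), Add(161, J)))
Add(Function('q')(Function('Q')(Add(w, 2))), 20141) = Add(Add(1610, Pow(4, 2), Mul(171, 4)), 20141) = Add(Add(1610, 16, 684), 20141) = Add(2310, 20141) = 22451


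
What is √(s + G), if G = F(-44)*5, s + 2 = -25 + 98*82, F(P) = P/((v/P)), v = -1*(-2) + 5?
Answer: √460201/7 ≈ 96.912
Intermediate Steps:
v = 7 (v = 2 + 5 = 7)
F(P) = P²/7 (F(P) = P/((7/P)) = P*(P/7) = P²/7)
s = 8009 (s = -2 + (-25 + 98*82) = -2 + (-25 + 8036) = -2 + 8011 = 8009)
G = 9680/7 (G = ((⅐)*(-44)²)*5 = ((⅐)*1936)*5 = (1936/7)*5 = 9680/7 ≈ 1382.9)
√(s + G) = √(8009 + 9680/7) = √(65743/7) = √460201/7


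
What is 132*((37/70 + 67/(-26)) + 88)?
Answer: 5162256/455 ≈ 11346.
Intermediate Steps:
132*((37/70 + 67/(-26)) + 88) = 132*((37*(1/70) + 67*(-1/26)) + 88) = 132*((37/70 - 67/26) + 88) = 132*(-932/455 + 88) = 132*(39108/455) = 5162256/455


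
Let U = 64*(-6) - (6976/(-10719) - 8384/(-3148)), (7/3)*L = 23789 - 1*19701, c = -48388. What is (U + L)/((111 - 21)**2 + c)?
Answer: -1440408749/42482955708 ≈ -0.033906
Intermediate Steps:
L = 1752 (L = 3*(23789 - 1*19701)/7 = 3*(23789 - 19701)/7 = (3/7)*4088 = 1752)
U = -3256344464/8435853 (U = -384 - (6976*(-1/10719) - 8384*(-1/3148)) = -384 - (-6976/10719 + 2096/787) = -384 - 1*16976912/8435853 = -384 - 16976912/8435853 = -3256344464/8435853 ≈ -386.01)
(U + L)/((111 - 21)**2 + c) = (-3256344464/8435853 + 1752)/((111 - 21)**2 - 48388) = 11523269992/(8435853*(90**2 - 48388)) = 11523269992/(8435853*(8100 - 48388)) = (11523269992/8435853)/(-40288) = (11523269992/8435853)*(-1/40288) = -1440408749/42482955708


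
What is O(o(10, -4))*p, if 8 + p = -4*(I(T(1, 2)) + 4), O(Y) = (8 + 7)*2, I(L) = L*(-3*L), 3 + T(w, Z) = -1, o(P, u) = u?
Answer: 5040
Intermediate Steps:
T(w, Z) = -4 (T(w, Z) = -3 - 1 = -4)
I(L) = -3*L²
O(Y) = 30 (O(Y) = 15*2 = 30)
p = 168 (p = -8 - 4*(-3*(-4)² + 4) = -8 - 4*(-3*16 + 4) = -8 - 4*(-48 + 4) = -8 - 4*(-44) = -8 + 176 = 168)
O(o(10, -4))*p = 30*168 = 5040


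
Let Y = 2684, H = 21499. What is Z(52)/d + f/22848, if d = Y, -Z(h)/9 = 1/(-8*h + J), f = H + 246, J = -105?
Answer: 7601907703/7987455168 ≈ 0.95173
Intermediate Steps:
f = 21745 (f = 21499 + 246 = 21745)
Z(h) = -9/(-105 - 8*h) (Z(h) = -9/(-8*h - 105) = -9/(-105 - 8*h))
d = 2684
Z(52)/d + f/22848 = (9/(105 + 8*52))/2684 + 21745/22848 = (9/(105 + 416))*(1/2684) + 21745*(1/22848) = (9/521)*(1/2684) + 21745/22848 = 9/1398364 + 21745/22848 = 7601907703/7987455168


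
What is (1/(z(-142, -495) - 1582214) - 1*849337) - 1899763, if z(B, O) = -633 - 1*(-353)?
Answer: -4350434255401/1582494 ≈ -2.7491e+6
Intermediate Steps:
z(B, O) = -280 (z(B, O) = -633 + 353 = -280)
(1/(z(-142, -495) - 1582214) - 1*849337) - 1899763 = (1/(-280 - 1582214) - 1*849337) - 1899763 = (1/(-1582494) - 849337) - 1899763 = (-1/1582494 - 849337) - 1899763 = -1344070706479/1582494 - 1899763 = -4350434255401/1582494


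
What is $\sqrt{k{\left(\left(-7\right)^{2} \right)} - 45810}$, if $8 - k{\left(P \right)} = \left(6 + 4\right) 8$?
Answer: $3 i \sqrt{5098} \approx 214.2 i$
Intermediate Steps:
$k{\left(P \right)} = -72$ ($k{\left(P \right)} = 8 - \left(6 + 4\right) 8 = 8 - 10 \cdot 8 = 8 - 80 = -72$)
$\sqrt{k{\left(\left(-7\right)^{2} \right)} - 45810} = \sqrt{-72 - 45810} = \sqrt{-45882} = 3 i \sqrt{5098}$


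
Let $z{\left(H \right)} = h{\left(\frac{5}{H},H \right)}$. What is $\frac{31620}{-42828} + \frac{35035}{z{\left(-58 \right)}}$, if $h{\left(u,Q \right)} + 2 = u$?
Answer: $- \frac{659330355}{39259} \approx -16794.0$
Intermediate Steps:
$h{\left(u,Q \right)} = -2 + u$
$z{\left(H \right)} = -2 + \frac{5}{H}$
$\frac{31620}{-42828} + \frac{35035}{z{\left(-58 \right)}} = \frac{31620}{-42828} + \frac{35035}{-2 + \frac{5}{-58}} = 31620 \left(- \frac{1}{42828}\right) + \frac{35035}{-2 + 5 \left(- \frac{1}{58}\right)} = - \frac{2635}{3569} + \frac{35035}{-2 - \frac{5}{58}} = - \frac{2635}{3569} + \frac{35035}{- \frac{121}{58}} = - \frac{2635}{3569} + 35035 \left(- \frac{58}{121}\right) = - \frac{2635}{3569} - \frac{184730}{11} = - \frac{659330355}{39259}$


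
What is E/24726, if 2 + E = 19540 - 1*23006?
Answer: -578/4121 ≈ -0.14026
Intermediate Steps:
E = -3468 (E = -2 + (19540 - 1*23006) = -2 + (19540 - 23006) = -2 - 3466 = -3468)
E/24726 = -3468/24726 = -3468*1/24726 = -578/4121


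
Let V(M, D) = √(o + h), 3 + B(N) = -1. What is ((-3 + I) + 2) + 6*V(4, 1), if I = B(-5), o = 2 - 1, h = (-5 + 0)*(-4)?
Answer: -5 + 6*√21 ≈ 22.495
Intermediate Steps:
B(N) = -4 (B(N) = -3 - 1 = -4)
h = 20 (h = -5*(-4) = 20)
o = 1
I = -4
V(M, D) = √21 (V(M, D) = √(1 + 20) = √21)
((-3 + I) + 2) + 6*V(4, 1) = ((-3 - 4) + 2) + 6*√21 = (-7 + 2) + 6*√21 = -5 + 6*√21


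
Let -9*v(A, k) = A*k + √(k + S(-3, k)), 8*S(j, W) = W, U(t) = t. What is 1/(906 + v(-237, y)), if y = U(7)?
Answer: 78504/85595521 + 6*√14/85595521 ≈ 0.00091741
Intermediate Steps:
S(j, W) = W/8
y = 7
v(A, k) = -A*k/9 - √2*√k/12 (v(A, k) = -(A*k + √(k + k/8))/9 = -(A*k + √(9*k/8))/9 = -(A*k + 3*√2*√k/4)/9 = -A*k/9 - √2*√k/12)
1/(906 + v(-237, y)) = 1/(906 + (-⅑*(-237)*7 - √2*√7/12)) = 1/(906 + (553/3 - √14/12)) = 1/(3271/3 - √14/12)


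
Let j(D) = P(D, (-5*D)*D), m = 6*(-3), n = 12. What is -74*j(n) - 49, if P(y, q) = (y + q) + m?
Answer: 53675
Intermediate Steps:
m = -18
P(y, q) = -18 + q + y (P(y, q) = (y + q) - 18 = (q + y) - 18 = -18 + q + y)
j(D) = -18 + D - 5*D² (j(D) = -18 + (-5*D)*D + D = -18 - 5*D² + D = -18 + D - 5*D²)
-74*j(n) - 49 = -74*(-18 + 12 - 5*12²) - 49 = -74*(-18 + 12 - 5*144) - 49 = -74*(-18 + 12 - 720) - 49 = -74*(-726) - 49 = 53724 - 49 = 53675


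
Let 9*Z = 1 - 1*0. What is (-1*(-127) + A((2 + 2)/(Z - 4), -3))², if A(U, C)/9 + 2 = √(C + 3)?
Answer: 11881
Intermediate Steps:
Z = ⅑ (Z = (1 - 1*0)/9 = (1 + 0)/9 = (⅑)*1 = ⅑ ≈ 0.11111)
A(U, C) = -18 + 9*√(3 + C) (A(U, C) = -18 + 9*√(C + 3) = -18 + 9*√(3 + C))
(-1*(-127) + A((2 + 2)/(Z - 4), -3))² = (-1*(-127) + (-18 + 9*√(3 - 3)))² = (127 + (-18 + 9*√0))² = (127 + (-18 + 9*0))² = (127 + (-18 + 0))² = (127 - 18)² = 109² = 11881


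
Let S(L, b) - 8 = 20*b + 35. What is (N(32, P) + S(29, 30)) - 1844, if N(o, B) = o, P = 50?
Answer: -1169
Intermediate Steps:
S(L, b) = 43 + 20*b (S(L, b) = 8 + (20*b + 35) = 8 + (35 + 20*b) = 43 + 20*b)
(N(32, P) + S(29, 30)) - 1844 = (32 + (43 + 20*30)) - 1844 = (32 + (43 + 600)) - 1844 = (32 + 643) - 1844 = 675 - 1844 = -1169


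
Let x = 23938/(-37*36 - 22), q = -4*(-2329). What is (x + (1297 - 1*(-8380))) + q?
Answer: 12846292/677 ≈ 18975.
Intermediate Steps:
q = 9316
x = -11969/677 (x = 23938/(-1332 - 22) = 23938/(-1354) = 23938*(-1/1354) = -11969/677 ≈ -17.679)
(x + (1297 - 1*(-8380))) + q = (-11969/677 + (1297 - 1*(-8380))) + 9316 = (-11969/677 + (1297 + 8380)) + 9316 = (-11969/677 + 9677) + 9316 = 6539360/677 + 9316 = 12846292/677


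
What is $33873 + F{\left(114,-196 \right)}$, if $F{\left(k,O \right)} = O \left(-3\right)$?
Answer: $34461$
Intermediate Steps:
$F{\left(k,O \right)} = - 3 O$
$33873 + F{\left(114,-196 \right)} = 33873 - -588 = 33873 + 588 = 34461$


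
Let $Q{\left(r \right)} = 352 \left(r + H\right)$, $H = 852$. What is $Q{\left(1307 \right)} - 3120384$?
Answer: $-2360416$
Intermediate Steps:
$Q{\left(r \right)} = 299904 + 352 r$ ($Q{\left(r \right)} = 352 \left(r + 852\right) = 352 \left(852 + r\right) = 299904 + 352 r$)
$Q{\left(1307 \right)} - 3120384 = \left(299904 + 352 \cdot 1307\right) - 3120384 = \left(299904 + 460064\right) - 3120384 = 759968 - 3120384 = -2360416$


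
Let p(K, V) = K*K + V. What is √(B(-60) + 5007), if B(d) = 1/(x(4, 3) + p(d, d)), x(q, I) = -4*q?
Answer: √15544953389/1762 ≈ 70.760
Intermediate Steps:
p(K, V) = V + K² (p(K, V) = K² + V = V + K²)
B(d) = 1/(-16 + d + d²) (B(d) = 1/(-4*4 + (d + d²)) = 1/(-16 + (d + d²)) = 1/(-16 + d + d²))
√(B(-60) + 5007) = √(1/(-16 - 60 + (-60)²) + 5007) = √(1/(-16 - 60 + 3600) + 5007) = √(1/3524 + 5007) = √(17644669/3524) = √15544953389/1762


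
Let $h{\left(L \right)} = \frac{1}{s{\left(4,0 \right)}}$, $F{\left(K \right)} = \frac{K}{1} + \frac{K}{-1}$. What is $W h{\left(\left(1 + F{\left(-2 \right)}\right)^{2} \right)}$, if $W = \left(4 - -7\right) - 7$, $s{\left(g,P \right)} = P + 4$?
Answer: $1$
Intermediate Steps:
$F{\left(K \right)} = 0$ ($F{\left(K \right)} = K 1 + K \left(-1\right) = K - K = 0$)
$s{\left(g,P \right)} = 4 + P$
$h{\left(L \right)} = \frac{1}{4}$ ($h{\left(L \right)} = \frac{1}{4 + 0} = \frac{1}{4}$)
$W = 4$ ($W = \left(4 + 7\right) - 7 = 11 - 7 = 4$)
$W h{\left(\left(1 + F{\left(-2 \right)}\right)^{2} \right)} = 4 \cdot \frac{1}{4} = 1$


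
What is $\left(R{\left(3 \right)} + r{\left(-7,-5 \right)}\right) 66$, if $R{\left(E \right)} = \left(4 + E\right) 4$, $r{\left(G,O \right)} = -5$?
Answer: $1518$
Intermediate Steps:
$R{\left(E \right)} = 16 + 4 E$
$\left(R{\left(3 \right)} + r{\left(-7,-5 \right)}\right) 66 = \left(\left(16 + 4 \cdot 3\right) - 5\right) 66 = \left(\left(16 + 12\right) - 5\right) 66 = \left(28 - 5\right) 66 = 23 \cdot 66 = 1518$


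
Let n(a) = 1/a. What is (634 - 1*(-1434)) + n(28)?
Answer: 57905/28 ≈ 2068.0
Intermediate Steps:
(634 - 1*(-1434)) + n(28) = (634 - 1*(-1434)) + 1/28 = (634 + 1434) + 1/28 = 2068 + 1/28 = 57905/28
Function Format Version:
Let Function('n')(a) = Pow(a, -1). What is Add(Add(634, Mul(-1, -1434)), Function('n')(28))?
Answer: Rational(57905, 28) ≈ 2068.0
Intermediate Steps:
Add(Add(634, Mul(-1, -1434)), Function('n')(28)) = Add(Add(634, Mul(-1, -1434)), Pow(28, -1)) = Add(Add(634, 1434), Rational(1, 28)) = Add(2068, Rational(1, 28)) = Rational(57905, 28)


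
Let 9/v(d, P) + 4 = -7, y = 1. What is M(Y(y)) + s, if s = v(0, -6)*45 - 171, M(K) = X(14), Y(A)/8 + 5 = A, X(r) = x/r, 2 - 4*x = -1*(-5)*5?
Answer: -128269/616 ≈ -208.23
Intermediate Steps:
x = -23/4 (x = ½ - (-1*(-5))*5/4 = ½ - 5*5/4 = ½ - ¼*25 = ½ - 25/4 = -23/4 ≈ -5.7500)
v(d, P) = -9/11 (v(d, P) = 9/(-4 - 7) = 9/(-11) = 9*(-1/11) = -9/11)
X(r) = -23/(4*r)
Y(A) = -40 + 8*A
M(K) = -23/56 (M(K) = -23/4/14 = -23/4*1/14 = -23/56)
s = -2286/11 (s = -9/11*45 - 171 = -405/11 - 171 = -2286/11 ≈ -207.82)
M(Y(y)) + s = -23/56 - 2286/11 = -128269/616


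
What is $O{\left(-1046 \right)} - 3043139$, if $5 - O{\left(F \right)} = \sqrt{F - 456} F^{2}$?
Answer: $-3043134 - 1094116 i \sqrt{1502} \approx -3.0431 \cdot 10^{6} - 4.2403 \cdot 10^{7} i$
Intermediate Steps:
$O{\left(F \right)} = 5 - F^{2} \sqrt{-456 + F}$ ($O{\left(F \right)} = 5 - \sqrt{F - 456} F^{2} = 5 - \sqrt{-456 + F} F^{2} = 5 - F^{2} \sqrt{-456 + F}$)
$O{\left(-1046 \right)} - 3043139 = \left(5 - \left(-1046\right)^{2} \sqrt{-456 - 1046}\right) - 3043139 = \left(5 - 1094116 \sqrt{-1502}\right) - 3043139 = \left(5 - 1094116 i \sqrt{1502}\right) - 3043139 = -3043134 - 1094116 i \sqrt{1502}$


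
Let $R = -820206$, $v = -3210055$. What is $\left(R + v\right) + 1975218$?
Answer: $-2055043$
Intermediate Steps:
$\left(R + v\right) + 1975218 = \left(-820206 - 3210055\right) + 1975218 = -4030261 + 1975218 = -2055043$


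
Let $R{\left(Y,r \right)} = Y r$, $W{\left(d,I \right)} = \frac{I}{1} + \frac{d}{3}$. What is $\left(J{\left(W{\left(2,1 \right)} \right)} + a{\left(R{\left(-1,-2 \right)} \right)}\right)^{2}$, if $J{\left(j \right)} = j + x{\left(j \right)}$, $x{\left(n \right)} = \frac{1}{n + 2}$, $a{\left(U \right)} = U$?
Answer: $\frac{16900}{1089} \approx 15.519$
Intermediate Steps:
$W{\left(d,I \right)} = I + \frac{d}{3}$ ($W{\left(d,I \right)} = I 1 + d \frac{1}{3} = I + \frac{d}{3}$)
$x{\left(n \right)} = \frac{1}{2 + n}$
$J{\left(j \right)} = j + \frac{1}{2 + j}$
$\left(J{\left(W{\left(2,1 \right)} \right)} + a{\left(R{\left(-1,-2 \right)} \right)}\right)^{2} = \left(\frac{1 + \left(1 + \frac{1}{3} \cdot 2\right) \left(2 + \left(1 + \frac{1}{3} \cdot 2\right)\right)}{2 + \left(1 + \frac{1}{3} \cdot 2\right)} - -2\right)^{2} = \left(\frac{1 + \left(1 + \frac{2}{3}\right) \left(2 + \left(1 + \frac{2}{3}\right)\right)}{2 + \left(1 + \frac{2}{3}\right)} + 2\right)^{2} = \left(\frac{1 + \frac{5 \left(2 + \frac{5}{3}\right)}{3}}{2 + \frac{5}{3}} + 2\right)^{2} = \left(\frac{1 + \frac{5}{3} \cdot \frac{11}{3}}{\frac{11}{3}} + 2\right)^{2} = \left(\frac{3 \left(1 + \frac{55}{9}\right)}{11} + 2\right)^{2} = \left(\frac{3}{11} \cdot \frac{64}{9} + 2\right)^{2} = \left(\frac{64}{33} + 2\right)^{2} = \left(\frac{130}{33}\right)^{2} = \frac{16900}{1089}$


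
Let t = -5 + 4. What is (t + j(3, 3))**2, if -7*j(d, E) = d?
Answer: 100/49 ≈ 2.0408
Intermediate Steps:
j(d, E) = -d/7
t = -1
(t + j(3, 3))**2 = (-1 - 1/7*3)**2 = (-1 - 3/7)**2 = (-10/7)**2 = 100/49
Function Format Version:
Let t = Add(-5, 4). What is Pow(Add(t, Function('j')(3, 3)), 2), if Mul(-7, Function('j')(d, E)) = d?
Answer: Rational(100, 49) ≈ 2.0408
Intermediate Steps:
Function('j')(d, E) = Mul(Rational(-1, 7), d)
t = -1
Pow(Add(t, Function('j')(3, 3)), 2) = Pow(Add(-1, Mul(Rational(-1, 7), 3)), 2) = Pow(Add(-1, Rational(-3, 7)), 2) = Pow(Rational(-10, 7), 2) = Rational(100, 49)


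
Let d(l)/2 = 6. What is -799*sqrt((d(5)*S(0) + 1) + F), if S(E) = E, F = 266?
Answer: -799*sqrt(267) ≈ -13056.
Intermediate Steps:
d(l) = 12 (d(l) = 2*6 = 12)
-799*sqrt((d(5)*S(0) + 1) + F) = -799*sqrt((12*0 + 1) + 266) = -799*sqrt((0 + 1) + 266) = -799*sqrt(1 + 266) = -799*sqrt(267)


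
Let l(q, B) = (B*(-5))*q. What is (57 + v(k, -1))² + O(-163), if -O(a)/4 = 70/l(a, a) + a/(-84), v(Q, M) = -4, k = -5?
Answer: 1562949170/557949 ≈ 2801.2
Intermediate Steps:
l(q, B) = -5*B*q (l(q, B) = (-5*B)*q = -5*B*q)
O(a) = 56/a² + a/21 (O(a) = -4*(70/((-5*a*a)) + a/(-84)) = -4*(70/((-5*a²)) + a*(-1/84)) = -4*(70*(-1/(5*a²)) - a/84) = -4*(-14/a² - a/84) = 56/a² + a/21)
(57 + v(k, -1))² + O(-163) = (57 - 4)² + (56/(-163)² + (1/21)*(-163)) = 53² + (56*(1/26569) - 163/21) = 2809 + (56/26569 - 163/21) = 2809 - 4329571/557949 = 1562949170/557949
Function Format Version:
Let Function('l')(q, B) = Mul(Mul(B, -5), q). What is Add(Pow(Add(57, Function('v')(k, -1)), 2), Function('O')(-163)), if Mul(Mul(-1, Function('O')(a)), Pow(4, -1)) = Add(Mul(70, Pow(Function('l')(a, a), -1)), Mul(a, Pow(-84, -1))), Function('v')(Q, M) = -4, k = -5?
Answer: Rational(1562949170, 557949) ≈ 2801.2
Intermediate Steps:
Function('l')(q, B) = Mul(-5, B, q) (Function('l')(q, B) = Mul(Mul(-5, B), q) = Mul(-5, B, q))
Function('O')(a) = Add(Mul(56, Pow(a, -2)), Mul(Rational(1, 21), a)) (Function('O')(a) = Mul(-4, Add(Mul(70, Pow(Mul(-5, a, a), -1)), Mul(a, Pow(-84, -1)))) = Mul(-4, Add(Mul(70, Pow(Mul(-5, Pow(a, 2)), -1)), Mul(a, Rational(-1, 84)))) = Mul(-4, Add(Mul(70, Mul(Rational(-1, 5), Pow(a, -2))), Mul(Rational(-1, 84), a))) = Mul(-4, Add(Mul(-14, Pow(a, -2)), Mul(Rational(-1, 84), a))) = Add(Mul(56, Pow(a, -2)), Mul(Rational(1, 21), a)))
Add(Pow(Add(57, Function('v')(k, -1)), 2), Function('O')(-163)) = Add(Pow(Add(57, -4), 2), Add(Mul(56, Pow(-163, -2)), Mul(Rational(1, 21), -163))) = Add(Pow(53, 2), Add(Mul(56, Rational(1, 26569)), Rational(-163, 21))) = Add(2809, Add(Rational(56, 26569), Rational(-163, 21))) = Add(2809, Rational(-4329571, 557949)) = Rational(1562949170, 557949)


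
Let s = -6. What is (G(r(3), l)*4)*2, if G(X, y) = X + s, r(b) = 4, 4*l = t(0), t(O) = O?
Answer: -16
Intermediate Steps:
l = 0 (l = (¼)*0 = 0)
G(X, y) = -6 + X (G(X, y) = X - 6 = -6 + X)
(G(r(3), l)*4)*2 = ((-6 + 4)*4)*2 = -2*4*2 = -8*2 = -16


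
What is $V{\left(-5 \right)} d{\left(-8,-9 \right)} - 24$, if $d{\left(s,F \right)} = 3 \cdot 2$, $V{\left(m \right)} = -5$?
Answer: $-54$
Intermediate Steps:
$d{\left(s,F \right)} = 6$
$V{\left(-5 \right)} d{\left(-8,-9 \right)} - 24 = \left(-5\right) 6 - 24 = -30 - 24 = -54$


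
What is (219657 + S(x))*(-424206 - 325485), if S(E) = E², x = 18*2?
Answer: -165646475523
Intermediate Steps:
x = 36
(219657 + S(x))*(-424206 - 325485) = (219657 + 36²)*(-424206 - 325485) = (219657 + 1296)*(-749691) = 220953*(-749691) = -165646475523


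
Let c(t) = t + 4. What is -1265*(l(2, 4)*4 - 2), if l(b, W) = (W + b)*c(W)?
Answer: -240350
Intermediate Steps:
c(t) = 4 + t
l(b, W) = (4 + W)*(W + b) (l(b, W) = (W + b)*(4 + W) = (4 + W)*(W + b))
-1265*(l(2, 4)*4 - 2) = -1265*(((4 + 4)*(4 + 2))*4 - 2) = -1265*((8*6)*4 - 2) = -1265*(48*4 - 2) = -1265*(192 - 2) = -1265*190 = -240350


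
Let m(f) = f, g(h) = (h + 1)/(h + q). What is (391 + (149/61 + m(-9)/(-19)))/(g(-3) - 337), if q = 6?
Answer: -1369647/1174067 ≈ -1.1666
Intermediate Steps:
g(h) = (1 + h)/(6 + h) (g(h) = (h + 1)/(h + 6) = (1 + h)/(6 + h))
(391 + (149/61 + m(-9)/(-19)))/(g(-3) - 337) = (391 + (149/61 - 9/(-19)))/((1 - 3)/(6 - 3) - 337) = (391 + (149*(1/61) - 9*(-1/19)))/(-2/3 - 337) = (391 + (149/61 + 9/19))/((⅓)*(-2) - 337) = (391 + 3380/1159)/(-⅔ - 337) = 456549/(1159*(-1013/3)) = (456549/1159)*(-3/1013) = -1369647/1174067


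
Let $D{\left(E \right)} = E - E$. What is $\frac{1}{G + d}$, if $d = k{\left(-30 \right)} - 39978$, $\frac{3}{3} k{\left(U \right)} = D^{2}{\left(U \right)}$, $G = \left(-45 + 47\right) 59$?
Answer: $- \frac{1}{39860} \approx -2.5088 \cdot 10^{-5}$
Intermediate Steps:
$D{\left(E \right)} = 0$
$G = 118$ ($G = 2 \cdot 59 = 118$)
$k{\left(U \right)} = 0$ ($k{\left(U \right)} = 0^{2} = 0$)
$d = -39978$ ($d = 0 - 39978 = -39978$)
$\frac{1}{G + d} = \frac{1}{118 - 39978} = \frac{1}{-39860} = - \frac{1}{39860}$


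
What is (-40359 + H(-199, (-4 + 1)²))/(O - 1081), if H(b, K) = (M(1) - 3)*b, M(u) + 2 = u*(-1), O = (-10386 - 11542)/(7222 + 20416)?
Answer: 180407045/4983101 ≈ 36.204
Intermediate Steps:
O = -10964/13819 (O = -21928/27638 = -21928*1/27638 = -10964/13819 ≈ -0.79340)
M(u) = -2 - u (M(u) = -2 + u*(-1) = -2 - u)
H(b, K) = -6*b (H(b, K) = ((-2 - 1*1) - 3)*b = ((-2 - 1) - 3)*b = (-3 - 3)*b = -6*b)
(-40359 + H(-199, (-4 + 1)²))/(O - 1081) = (-40359 - 6*(-199))/(-10964/13819 - 1081) = (-40359 + 1194)/(-14949303/13819) = -39165*(-13819/14949303) = 180407045/4983101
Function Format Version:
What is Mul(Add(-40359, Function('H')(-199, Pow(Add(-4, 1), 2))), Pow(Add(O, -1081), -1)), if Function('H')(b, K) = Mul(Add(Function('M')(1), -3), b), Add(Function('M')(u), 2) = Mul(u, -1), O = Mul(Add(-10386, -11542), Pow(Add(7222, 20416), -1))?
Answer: Rational(180407045, 4983101) ≈ 36.204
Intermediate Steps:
O = Rational(-10964, 13819) (O = Mul(-21928, Pow(27638, -1)) = Mul(-21928, Rational(1, 27638)) = Rational(-10964, 13819) ≈ -0.79340)
Function('M')(u) = Add(-2, Mul(-1, u)) (Function('M')(u) = Add(-2, Mul(u, -1)) = Add(-2, Mul(-1, u)))
Function('H')(b, K) = Mul(-6, b) (Function('H')(b, K) = Mul(Add(Add(-2, Mul(-1, 1)), -3), b) = Mul(Add(Add(-2, -1), -3), b) = Mul(Add(-3, -3), b) = Mul(-6, b))
Mul(Add(-40359, Function('H')(-199, Pow(Add(-4, 1), 2))), Pow(Add(O, -1081), -1)) = Mul(Add(-40359, Mul(-6, -199)), Pow(Add(Rational(-10964, 13819), -1081), -1)) = Mul(Add(-40359, 1194), Pow(Rational(-14949303, 13819), -1)) = Mul(-39165, Rational(-13819, 14949303)) = Rational(180407045, 4983101)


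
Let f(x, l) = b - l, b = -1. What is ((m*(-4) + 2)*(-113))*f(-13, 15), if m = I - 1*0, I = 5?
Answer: -32544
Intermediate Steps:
m = 5 (m = 5 - 1*0 = 5 + 0 = 5)
f(x, l) = -1 - l
((m*(-4) + 2)*(-113))*f(-13, 15) = ((5*(-4) + 2)*(-113))*(-1 - 1*15) = ((-20 + 2)*(-113))*(-1 - 15) = -18*(-113)*(-16) = 2034*(-16) = -32544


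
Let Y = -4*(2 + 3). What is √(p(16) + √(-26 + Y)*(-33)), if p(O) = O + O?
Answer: √(32 - 33*I*√46) ≈ 11.36 - 9.8512*I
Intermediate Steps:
p(O) = 2*O
Y = -20 (Y = -4*5 = -20)
√(p(16) + √(-26 + Y)*(-33)) = √(2*16 + √(-26 - 20)*(-33)) = √(32 + √(-46)*(-33)) = √(32 + (I*√46)*(-33)) = √(32 - 33*I*√46)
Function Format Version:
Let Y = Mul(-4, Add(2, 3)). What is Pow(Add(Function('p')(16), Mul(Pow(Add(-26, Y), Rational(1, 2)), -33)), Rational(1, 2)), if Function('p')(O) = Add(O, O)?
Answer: Pow(Add(32, Mul(-33, I, Pow(46, Rational(1, 2)))), Rational(1, 2)) ≈ Add(11.360, Mul(-9.8512, I))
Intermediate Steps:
Function('p')(O) = Mul(2, O)
Y = -20 (Y = Mul(-4, 5) = -20)
Pow(Add(Function('p')(16), Mul(Pow(Add(-26, Y), Rational(1, 2)), -33)), Rational(1, 2)) = Pow(Add(Mul(2, 16), Mul(Pow(Add(-26, -20), Rational(1, 2)), -33)), Rational(1, 2)) = Pow(Add(32, Mul(Pow(-46, Rational(1, 2)), -33)), Rational(1, 2)) = Pow(Add(32, Mul(Mul(I, Pow(46, Rational(1, 2))), -33)), Rational(1, 2)) = Pow(Add(32, Mul(-33, I, Pow(46, Rational(1, 2)))), Rational(1, 2))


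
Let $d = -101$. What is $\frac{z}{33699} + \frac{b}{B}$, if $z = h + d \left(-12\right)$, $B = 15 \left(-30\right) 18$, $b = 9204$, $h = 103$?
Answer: $- \frac{8319836}{7582275} \approx -1.0973$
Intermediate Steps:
$B = -8100$ ($B = \left(-450\right) 18 = -8100$)
$z = 1315$ ($z = 103 - -1212 = 103 + 1212 = 1315$)
$\frac{z}{33699} + \frac{b}{B} = \frac{1315}{33699} + \frac{9204}{-8100} = 1315 \cdot \frac{1}{33699} + 9204 \left(- \frac{1}{8100}\right) = \frac{1315}{33699} - \frac{767}{675} = - \frac{8319836}{7582275}$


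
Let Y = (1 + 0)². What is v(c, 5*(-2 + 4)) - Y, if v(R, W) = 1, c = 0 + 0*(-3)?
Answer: 0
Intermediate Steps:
c = 0 (c = 0 + 0 = 0)
Y = 1 (Y = 1² = 1)
v(c, 5*(-2 + 4)) - Y = 1 - 1*1 = 1 - 1 = 0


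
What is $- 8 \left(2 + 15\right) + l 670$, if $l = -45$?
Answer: $-30286$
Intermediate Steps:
$- 8 \left(2 + 15\right) + l 670 = - 8 \left(2 + 15\right) - 30150 = \left(-8\right) 17 - 30150 = -136 - 30150 = -30286$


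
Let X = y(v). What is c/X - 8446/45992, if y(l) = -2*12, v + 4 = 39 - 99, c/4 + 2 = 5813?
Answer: -22275849/22996 ≈ -968.68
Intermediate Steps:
c = 23244 (c = -8 + 4*5813 = -8 + 23252 = 23244)
v = -64 (v = -4 + (39 - 99) = -4 - 60 = -64)
y(l) = -24
X = -24
c/X - 8446/45992 = 23244/(-24) - 8446/45992 = 23244*(-1/24) - 8446*1/45992 = -1937/2 - 4223/22996 = -22275849/22996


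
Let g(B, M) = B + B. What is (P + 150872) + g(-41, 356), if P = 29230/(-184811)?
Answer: 27867621460/184811 ≈ 1.5079e+5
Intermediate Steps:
g(B, M) = 2*B
P = -29230/184811 (P = 29230*(-1/184811) = -29230/184811 ≈ -0.15816)
(P + 150872) + g(-41, 356) = (-29230/184811 + 150872) + 2*(-41) = 27882775962/184811 - 82 = 27867621460/184811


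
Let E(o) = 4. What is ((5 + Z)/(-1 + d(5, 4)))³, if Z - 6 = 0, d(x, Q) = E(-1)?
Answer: 1331/27 ≈ 49.296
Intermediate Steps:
d(x, Q) = 4
Z = 6 (Z = 6 + 0 = 6)
((5 + Z)/(-1 + d(5, 4)))³ = ((5 + 6)/(-1 + 4))³ = (11/3)³ = 1331/27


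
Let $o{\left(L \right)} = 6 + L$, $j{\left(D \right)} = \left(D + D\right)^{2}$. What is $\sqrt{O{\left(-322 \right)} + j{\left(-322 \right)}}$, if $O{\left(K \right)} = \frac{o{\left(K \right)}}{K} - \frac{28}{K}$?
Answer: $\frac{2 \sqrt{2687599887}}{161} \approx 644.0$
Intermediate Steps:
$j{\left(D \right)} = 4 D^{2}$ ($j{\left(D \right)} = \left(2 D\right)^{2} = 4 D^{2}$)
$O{\left(K \right)} = - \frac{28}{K} + \frac{6 + K}{K}$ ($O{\left(K \right)} = \frac{6 + K}{K} - \frac{28}{K} = - \frac{28}{K} + \frac{6 + K}{K}$)
$\sqrt{O{\left(-322 \right)} + j{\left(-322 \right)}} = \sqrt{\frac{-22 - 322}{-322} + 4 \left(-322\right)^{2}} = \sqrt{\left(- \frac{1}{322}\right) \left(-344\right) + 4 \cdot 103684} = \sqrt{\frac{172}{161} + 414736} = \sqrt{\frac{66772668}{161}} = \frac{2 \sqrt{2687599887}}{161}$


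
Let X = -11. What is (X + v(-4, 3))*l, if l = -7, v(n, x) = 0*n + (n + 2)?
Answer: 91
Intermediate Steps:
v(n, x) = 2 + n (v(n, x) = 0 + (2 + n) = 2 + n)
(X + v(-4, 3))*l = (-11 + (2 - 4))*(-7) = (-11 - 2)*(-7) = -13*(-7) = 91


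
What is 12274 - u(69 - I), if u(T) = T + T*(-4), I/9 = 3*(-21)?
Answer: 14182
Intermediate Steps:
I = -567 (I = 9*(3*(-21)) = 9*(-63) = -567)
u(T) = -3*T (u(T) = T - 4*T = -3*T)
12274 - u(69 - I) = 12274 - (-3)*(69 - 1*(-567)) = 12274 - (-3)*(69 + 567) = 12274 - (-3)*636 = 12274 - 1*(-1908) = 12274 + 1908 = 14182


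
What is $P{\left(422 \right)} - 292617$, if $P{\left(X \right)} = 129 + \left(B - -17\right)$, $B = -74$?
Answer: $-292545$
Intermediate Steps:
$P{\left(X \right)} = 72$ ($P{\left(X \right)} = 129 - 57 = 72$)
$P{\left(422 \right)} - 292617 = 72 - 292617 = -292545$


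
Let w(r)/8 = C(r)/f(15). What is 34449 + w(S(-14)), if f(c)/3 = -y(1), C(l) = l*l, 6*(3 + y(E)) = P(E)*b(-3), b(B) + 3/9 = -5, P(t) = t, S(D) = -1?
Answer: 1205739/35 ≈ 34450.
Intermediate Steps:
b(B) = -16/3 (b(B) = -1/3 - 5 = -16/3)
y(E) = -3 - 8*E/9 (y(E) = -3 + (E*(-16/3))/6 = -3 + (-16*E/3)/6 = -3 - 8*E/9)
C(l) = l**2
f(c) = 35/3 (f(c) = 3*(-(-3 - 8/9*1)) = 3*(-(-3 - 8/9)) = 3*(-1*(-35/9)) = 3*(35/9) = 35/3)
w(r) = 24*r**2/35 (w(r) = 8*(r**2/(35/3)) = 8*(r**2*(3/35)) = 8*(3*r**2/35) = 24*r**2/35)
34449 + w(S(-14)) = 34449 + (24/35)*(-1)**2 = 34449 + (24/35)*1 = 34449 + 24/35 = 1205739/35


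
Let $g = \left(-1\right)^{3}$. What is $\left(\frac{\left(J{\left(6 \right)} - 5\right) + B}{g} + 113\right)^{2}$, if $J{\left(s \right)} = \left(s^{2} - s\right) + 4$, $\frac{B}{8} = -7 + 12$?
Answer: $1936$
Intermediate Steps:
$B = 40$ ($B = 8 \left(-7 + 12\right) = 8 \cdot 5 = 40$)
$g = -1$
$J{\left(s \right)} = 4 + s^{2} - s$
$\left(\frac{\left(J{\left(6 \right)} - 5\right) + B}{g} + 113\right)^{2} = \left(\frac{\left(\left(4 + 6^{2} - 6\right) - 5\right) + 40}{-1} + 113\right)^{2} = \left(\left(\left(\left(4 + 36 - 6\right) - 5\right) + 40\right) \left(-1\right) + 113\right)^{2} = \left(\left(\left(34 - 5\right) + 40\right) \left(-1\right) + 113\right)^{2} = \left(\left(29 + 40\right) \left(-1\right) + 113\right)^{2} = \left(69 \left(-1\right) + 113\right)^{2} = \left(-69 + 113\right)^{2} = 44^{2} = 1936$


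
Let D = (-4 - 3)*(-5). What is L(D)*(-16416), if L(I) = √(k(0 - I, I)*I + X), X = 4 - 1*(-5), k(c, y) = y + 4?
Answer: -16416*√1374 ≈ -6.0850e+5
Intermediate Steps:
k(c, y) = 4 + y
D = 35 (D = -7*(-5) = 35)
X = 9 (X = 4 + 5 = 9)
L(I) = √(9 + I*(4 + I)) (L(I) = √((4 + I)*I + 9) = √(I*(4 + I) + 9) = √(9 + I*(4 + I)))
L(D)*(-16416) = √(9 + 35*(4 + 35))*(-16416) = √(9 + 35*39)*(-16416) = √(9 + 1365)*(-16416) = √1374*(-16416) = -16416*√1374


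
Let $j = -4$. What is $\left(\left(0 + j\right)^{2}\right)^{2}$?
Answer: $256$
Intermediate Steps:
$\left(\left(0 + j\right)^{2}\right)^{2} = \left(\left(0 - 4\right)^{2}\right)^{2} = \left(\left(-4\right)^{2}\right)^{2} = 16^{2} = 256$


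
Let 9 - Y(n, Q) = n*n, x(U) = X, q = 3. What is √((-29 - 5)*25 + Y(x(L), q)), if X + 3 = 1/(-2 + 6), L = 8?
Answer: I*√13577/4 ≈ 29.13*I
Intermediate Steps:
X = -11/4 (X = -3 + 1/(-2 + 6) = -3 + 1/4 = -3 + ¼ = -11/4 ≈ -2.7500)
x(U) = -11/4
Y(n, Q) = 9 - n² (Y(n, Q) = 9 - n*n = 9 - n²)
√((-29 - 5)*25 + Y(x(L), q)) = √((-29 - 5)*25 + (9 - (-11/4)²)) = √(-34*25 + (9 - 1*121/16)) = √(-850 + (9 - 121/16)) = √(-850 + 23/16) = √(-13577/16) = I*√13577/4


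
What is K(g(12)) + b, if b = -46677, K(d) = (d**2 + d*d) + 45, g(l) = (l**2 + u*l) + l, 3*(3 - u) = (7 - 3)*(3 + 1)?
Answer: -13864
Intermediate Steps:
u = -7/3 (u = 3 - (7 - 3)*(3 + 1)/3 = 3 - 4*4/3 = 3 - 1/3*16 = 3 - 16/3 = -7/3 ≈ -2.3333)
g(l) = l**2 - 4*l/3 (g(l) = (l**2 - 7*l/3) + l = l**2 - 4*l/3)
K(d) = 45 + 2*d**2 (K(d) = (d**2 + d**2) + 45 = 2*d**2 + 45 = 45 + 2*d**2)
K(g(12)) + b = (45 + 2*((1/3)*12*(-4 + 3*12))**2) - 46677 = (45 + 2*((1/3)*12*(-4 + 36))**2) - 46677 = (45 + 2*((1/3)*12*32)**2) - 46677 = (45 + 2*128**2) - 46677 = (45 + 2*16384) - 46677 = (45 + 32768) - 46677 = 32813 - 46677 = -13864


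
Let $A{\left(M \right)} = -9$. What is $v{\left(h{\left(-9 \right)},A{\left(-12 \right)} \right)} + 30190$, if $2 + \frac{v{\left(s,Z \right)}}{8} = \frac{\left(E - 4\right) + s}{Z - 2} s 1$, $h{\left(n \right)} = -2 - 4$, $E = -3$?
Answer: $\frac{331290}{11} \approx 30117.0$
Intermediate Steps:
$h{\left(n \right)} = -6$ ($h{\left(n \right)} = -2 - 4 = -6$)
$v{\left(s,Z \right)} = -16 + \frac{8 s \left(-7 + s\right)}{-2 + Z}$ ($v{\left(s,Z \right)} = -16 + 8 \frac{\left(-3 - 4\right) + s}{Z - 2} s 1 = -16 + 8 \frac{-7 + s}{-2 + Z} s 1 = -16 + 8 \frac{s \left(-7 + s\right)}{-2 + Z} 1 = -16 + 8 \frac{s \left(-7 + s\right)}{-2 + Z} = -16 + \frac{8 s \left(-7 + s\right)}{-2 + Z}$)
$v{\left(h{\left(-9 \right)},A{\left(-12 \right)} \right)} + 30190 = \frac{8 \left(4 + \left(-6\right)^{2} - -42 - -18\right)}{-2 - 9} + 30190 = \frac{8 \left(4 + 36 + 42 + 18\right)}{-11} + 30190 = 8 \left(- \frac{1}{11}\right) 100 + 30190 = - \frac{800}{11} + 30190 = \frac{331290}{11}$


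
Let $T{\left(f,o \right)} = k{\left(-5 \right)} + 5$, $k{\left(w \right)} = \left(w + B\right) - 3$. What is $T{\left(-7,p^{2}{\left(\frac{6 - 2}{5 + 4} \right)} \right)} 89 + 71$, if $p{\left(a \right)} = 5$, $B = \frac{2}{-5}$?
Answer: $- \frac{1158}{5} \approx -231.6$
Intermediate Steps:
$B = - \frac{2}{5}$ ($B = 2 \left(- \frac{1}{5}\right) = - \frac{2}{5} \approx -0.4$)
$k{\left(w \right)} = - \frac{17}{5} + w$ ($k{\left(w \right)} = \left(w - \frac{2}{5}\right) - 3 = \left(- \frac{2}{5} + w\right) - 3 = - \frac{17}{5} + w$)
$T{\left(f,o \right)} = - \frac{17}{5}$ ($T{\left(f,o \right)} = \left(- \frac{17}{5} - 5\right) + 5 = - \frac{42}{5} + 5 = - \frac{17}{5}$)
$T{\left(-7,p^{2}{\left(\frac{6 - 2}{5 + 4} \right)} \right)} 89 + 71 = \left(- \frac{17}{5}\right) 89 + 71 = - \frac{1513}{5} + 71 = - \frac{1158}{5}$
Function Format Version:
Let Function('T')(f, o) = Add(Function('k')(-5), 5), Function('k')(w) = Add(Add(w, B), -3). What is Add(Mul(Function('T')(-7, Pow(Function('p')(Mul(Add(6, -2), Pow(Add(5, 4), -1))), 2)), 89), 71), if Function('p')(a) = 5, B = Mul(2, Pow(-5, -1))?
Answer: Rational(-1158, 5) ≈ -231.60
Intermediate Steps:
B = Rational(-2, 5) (B = Mul(2, Rational(-1, 5)) = Rational(-2, 5) ≈ -0.40000)
Function('k')(w) = Add(Rational(-17, 5), w) (Function('k')(w) = Add(Add(w, Rational(-2, 5)), -3) = Add(Add(Rational(-2, 5), w), -3) = Add(Rational(-17, 5), w))
Function('T')(f, o) = Rational(-17, 5) (Function('T')(f, o) = Add(Add(Rational(-17, 5), -5), 5) = Add(Rational(-42, 5), 5) = Rational(-17, 5))
Add(Mul(Function('T')(-7, Pow(Function('p')(Mul(Add(6, -2), Pow(Add(5, 4), -1))), 2)), 89), 71) = Add(Mul(Rational(-17, 5), 89), 71) = Add(Rational(-1513, 5), 71) = Rational(-1158, 5)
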